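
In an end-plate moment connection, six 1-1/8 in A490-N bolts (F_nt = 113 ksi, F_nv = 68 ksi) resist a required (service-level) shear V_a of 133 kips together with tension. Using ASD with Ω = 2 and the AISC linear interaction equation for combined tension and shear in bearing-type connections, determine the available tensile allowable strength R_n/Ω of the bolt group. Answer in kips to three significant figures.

217 kips

A_b = π·1.125²/4 = 0.994 in²; f_rv = 133 / (6 × 0.994) = 22.3 ksi.
F'_nt = 1.3 F_nt − (Ω F_nt / F_nv) f_rv = 1.3·113 − (2·113/68)·22.3 = 72.79 ksi, capped at F_nt → F'_nt = 72.79 ksi.
R_n = F'_nt · A_b · n = 72.79 × 0.994 × 6 = 434.1 kips.
Allowable strength R_n/Ω = 434.1 / 2 = 217 kips.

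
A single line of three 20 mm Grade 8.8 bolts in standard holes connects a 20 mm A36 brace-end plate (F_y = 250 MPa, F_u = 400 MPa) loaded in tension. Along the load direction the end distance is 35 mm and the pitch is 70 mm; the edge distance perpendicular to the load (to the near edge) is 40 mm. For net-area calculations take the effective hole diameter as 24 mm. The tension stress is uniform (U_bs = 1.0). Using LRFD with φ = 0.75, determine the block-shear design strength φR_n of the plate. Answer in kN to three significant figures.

562 kN

Shear plane L_v = 35 + 2·70 = 175 mm; A_gv = 175 × 20 = 3500 mm².
A_nv = (175 − 2.5·24) × 20 = 2300 mm².
A_nt = (40 − 0.5·24) × 20 = 560 mm².
0.6 F_u A_nv = 552 kN; 0.6 F_y A_gv = 525 kN → shear yielding governs the shear term.
R_n = 525 + 1.0 × 400 × 560 / 1000 = 749 kN.
Design strength φR_n = 0.75 × 749 = 562 kN.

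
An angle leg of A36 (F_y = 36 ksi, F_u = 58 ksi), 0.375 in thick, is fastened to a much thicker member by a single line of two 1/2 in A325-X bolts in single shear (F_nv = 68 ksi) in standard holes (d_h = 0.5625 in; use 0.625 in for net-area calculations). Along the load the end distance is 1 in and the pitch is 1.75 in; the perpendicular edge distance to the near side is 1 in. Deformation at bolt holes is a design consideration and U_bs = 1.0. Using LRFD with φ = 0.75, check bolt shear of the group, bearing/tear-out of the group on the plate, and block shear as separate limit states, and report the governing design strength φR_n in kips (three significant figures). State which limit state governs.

20 kips (bolt shear governs)

Bolt shear: A_b = π·0.5²/4 = 0.1963 in²; R_n = 68 × 0.1963 × 2 × 1 = 26.7 kips → 0.75 × 26.7 = 20 kips.
Bearing: edge l_c = 0.7188, r_n = 18.76 kips; interior l_c = 1.188, r_n = 26.1 kips; R_n = 18.76 + 1·26.1 = 44.86 kips → 33.6 kips.
Block shear: A_gv = 1.031, A_nv = 0.6797, A_nt = 0.2578 in²; R_n = min(0.6F_uA_nv, 0.6F_yA_gv) + U_bs·F_u·A_nt = 37.23 kips → 27.9 kips.
Bolt shear governs: 20 kips.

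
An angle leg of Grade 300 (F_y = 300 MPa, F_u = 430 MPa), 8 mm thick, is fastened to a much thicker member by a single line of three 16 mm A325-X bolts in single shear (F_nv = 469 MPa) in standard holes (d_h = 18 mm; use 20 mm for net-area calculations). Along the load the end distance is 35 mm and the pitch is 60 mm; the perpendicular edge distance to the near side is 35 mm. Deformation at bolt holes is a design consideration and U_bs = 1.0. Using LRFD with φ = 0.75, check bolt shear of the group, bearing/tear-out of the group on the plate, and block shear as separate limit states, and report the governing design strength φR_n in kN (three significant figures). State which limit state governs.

Bolt shear: A_b = π·16²/4 = 201.1 mm²; R_n = 469 × 201.1 × 3 × 1 / 1000 = 282.9 kN → 0.75 × 282.9 = 212 kN.
Bearing: edge l_c = 26, r_n = 107.3 kN; interior l_c = 42, r_n = 132.1 kN; R_n = 107.3 + 2·132.1 = 371.5 kN → 279 kN.
Block shear: A_gv = 1240, A_nv = 840, A_nt = 200 mm²; R_n = min(0.6F_uA_nv, 0.6F_yA_gv) + U_bs·F_u·A_nt = 302.7 kN → 227 kN.
Bolt shear governs: 212 kN.

212 kN (bolt shear governs)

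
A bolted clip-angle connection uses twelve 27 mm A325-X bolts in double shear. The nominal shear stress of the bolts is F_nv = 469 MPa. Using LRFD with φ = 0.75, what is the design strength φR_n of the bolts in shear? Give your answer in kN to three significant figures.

4830 kN

A_b = π × 27² / 4 = 572.6 mm².
R_n = F_nv · A_b · n · n_s = 469 × 572.6 × 12 × 2 / 1000 = 6445 kN.
Design strength φR_n = 0.75 × 6445 = 4830 kN.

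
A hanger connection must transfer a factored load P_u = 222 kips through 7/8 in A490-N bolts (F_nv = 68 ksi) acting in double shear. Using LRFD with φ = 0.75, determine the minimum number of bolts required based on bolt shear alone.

A_b = π·0.875²/4 = 0.6013 in².
Per-bolt design strength φR_n = 0.75 × 68 × 0.6013 × 2 = 61.33 kips.
n ≥ 222 / 61.33 = 3.619 → use 4 bolts.

4 bolts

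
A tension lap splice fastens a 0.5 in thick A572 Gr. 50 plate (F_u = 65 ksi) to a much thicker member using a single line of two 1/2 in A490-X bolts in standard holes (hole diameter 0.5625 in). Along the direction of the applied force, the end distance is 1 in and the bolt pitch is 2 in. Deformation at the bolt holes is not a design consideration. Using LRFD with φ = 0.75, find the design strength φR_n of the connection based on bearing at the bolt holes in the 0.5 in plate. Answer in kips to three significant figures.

Per bolt r_n = 1.5 l_c t F_u ≤ 3.0 d t F_u; upper limit = 3.0 × 0.5 × 0.5 × 65 = 48.75 kips.
Edge bolt: l_c = 1 − 0.5625/2 = 0.7188 in → 1.5 × 0.7188 × 0.5 × 65 = 35.04 → r_n = 35.04 kips.
Interior bolts: l_c = 2 − 0.5625 = 1.438 in → 1.5 × 1.438 × 0.5 × 65 = 70.08 → r_n = 48.75 kips.
R_n = 1 × 35.04 + 1 × 48.75 = 83.79 kips.
Design strength φR_n = 0.75 × 83.79 = 62.8 kips.

62.8 kips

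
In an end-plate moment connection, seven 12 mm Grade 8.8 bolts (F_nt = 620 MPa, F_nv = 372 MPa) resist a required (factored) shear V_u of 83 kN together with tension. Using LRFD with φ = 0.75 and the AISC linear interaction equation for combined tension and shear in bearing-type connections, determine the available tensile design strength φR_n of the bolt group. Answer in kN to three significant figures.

340 kN

A_b = π·12²/4 = 113.1 mm²; f_rv = 83 × 1000 / (7 × 113.1) = 104.8 MPa.
F'_nt = 1.3 F_nt − (F_nt / φF_nv) f_rv = 1.3·620 − (620/(0.75·372))·104.8 = 573 MPa, capped at F_nt → F'_nt = 573 MPa.
R_n = F'_nt · A_b · n = 573 × 113.1 × 7 / 1000 = 453.7 kN.
Design strength φR_n = 0.75 × 453.7 = 340 kN.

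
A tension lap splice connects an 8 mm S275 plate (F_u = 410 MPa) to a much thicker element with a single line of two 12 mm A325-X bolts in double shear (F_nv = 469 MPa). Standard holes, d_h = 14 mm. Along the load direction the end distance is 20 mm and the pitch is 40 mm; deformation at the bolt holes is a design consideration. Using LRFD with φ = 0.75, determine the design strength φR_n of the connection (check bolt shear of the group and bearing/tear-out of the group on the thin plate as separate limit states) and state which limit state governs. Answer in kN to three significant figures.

109 kN (bearing governs)

Bolt shear: A_b = π·12²/4 = 113.1 mm²; R_n = 469 × 113.1 × 2 × 2 / 1000 = 212.2 kN → 0.75 × 212.2 = 159 kN.
Bearing (1.2 l_c t F_u ≤ 2.4 d t F_u): upper limit = 2.4·12·8·410 / 1000 = 94.46 kN.
  Edge l_c = 20 − 14/2 = 13 → r_n = 51.17 kN; interior l_c = 40 − 14 = 26 → r_n = 94.46 kN.
  R_n,bearing = 1·51.17 + 1·94.46 = 145.6 kN → 0.75 × 145.6 = 109 kN.
Bearing governs: 109 kN.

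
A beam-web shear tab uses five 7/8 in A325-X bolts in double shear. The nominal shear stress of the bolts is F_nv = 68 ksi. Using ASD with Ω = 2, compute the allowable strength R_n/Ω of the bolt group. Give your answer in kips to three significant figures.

A_b = π × 0.875² / 4 = 0.6013 in².
R_n = F_nv · A_b · n · n_s = 68 × 0.6013 × 5 × 2 = 408.9 kips.
Allowable strength R_n/Ω = 408.9 / 2 = 204 kips.

204 kips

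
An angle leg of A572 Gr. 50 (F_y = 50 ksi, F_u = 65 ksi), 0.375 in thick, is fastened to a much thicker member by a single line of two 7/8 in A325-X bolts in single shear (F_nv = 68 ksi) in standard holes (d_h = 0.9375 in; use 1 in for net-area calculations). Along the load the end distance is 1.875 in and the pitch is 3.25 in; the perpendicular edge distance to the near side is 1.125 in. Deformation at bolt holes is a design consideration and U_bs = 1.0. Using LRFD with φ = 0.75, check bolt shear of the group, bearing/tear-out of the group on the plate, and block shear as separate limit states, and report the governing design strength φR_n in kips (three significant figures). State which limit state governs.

Bolt shear: A_b = π·0.875²/4 = 0.6013 in²; R_n = 68 × 0.6013 × 2 × 1 = 81.78 kips → 0.75 × 81.78 = 61.3 kips.
Bearing: edge l_c = 1.406, r_n = 41.13 kips; interior l_c = 2.312, r_n = 51.19 kips; R_n = 41.13 + 1·51.19 = 92.32 kips → 69.2 kips.
Block shear: A_gv = 1.922, A_nv = 1.359, A_nt = 0.2344 in²; R_n = min(0.6F_uA_nv, 0.6F_yA_gv) + U_bs·F_u·A_nt = 68.25 kips → 51.2 kips.
Block shear governs: 51.2 kips.

51.2 kips (block shear governs)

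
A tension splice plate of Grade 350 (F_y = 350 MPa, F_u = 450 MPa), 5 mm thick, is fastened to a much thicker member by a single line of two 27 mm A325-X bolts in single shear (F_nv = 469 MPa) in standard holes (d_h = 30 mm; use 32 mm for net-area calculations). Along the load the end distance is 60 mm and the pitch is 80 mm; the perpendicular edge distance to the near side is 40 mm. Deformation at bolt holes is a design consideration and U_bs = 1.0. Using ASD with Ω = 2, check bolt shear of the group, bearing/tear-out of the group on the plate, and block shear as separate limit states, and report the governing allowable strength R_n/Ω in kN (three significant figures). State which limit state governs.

89.1 kN (block shear governs)

Bolt shear: A_b = π·27²/4 = 572.6 mm²; R_n = 469 × 572.6 × 2 × 1 / 1000 = 537.1 kN → 537.1 / 2 = 269 kN.
Bearing: edge l_c = 45, r_n = 121.5 kN; interior l_c = 50, r_n = 135 kN; R_n = 121.5 + 1·135 = 256.5 kN → 128 kN.
Block shear: A_gv = 700, A_nv = 460, A_nt = 120 mm²; R_n = min(0.6F_uA_nv, 0.6F_yA_gv) + U_bs·F_u·A_nt = 178.2 kN → 89.1 kN.
Block shear governs: 89.1 kN.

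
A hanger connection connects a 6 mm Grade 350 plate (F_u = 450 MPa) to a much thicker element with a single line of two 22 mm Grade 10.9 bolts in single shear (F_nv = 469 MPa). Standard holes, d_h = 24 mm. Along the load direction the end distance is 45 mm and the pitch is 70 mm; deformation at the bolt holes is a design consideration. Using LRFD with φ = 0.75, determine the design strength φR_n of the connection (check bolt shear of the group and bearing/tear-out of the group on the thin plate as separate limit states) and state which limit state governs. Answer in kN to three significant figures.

187 kN (bearing governs)

Bolt shear: A_b = π·22²/4 = 380.1 mm²; R_n = 469 × 380.1 × 2 × 1 / 1000 = 356.6 kN → 0.75 × 356.6 = 267 kN.
Bearing (1.2 l_c t F_u ≤ 2.4 d t F_u): upper limit = 2.4·22·6·450 / 1000 = 142.6 kN.
  Edge l_c = 45 − 24/2 = 33 → r_n = 106.9 kN; interior l_c = 70 − 24 = 46 → r_n = 142.6 kN.
  R_n,bearing = 1·106.9 + 1·142.6 = 249.5 kN → 0.75 × 249.5 = 187 kN.
Bearing governs: 187 kN.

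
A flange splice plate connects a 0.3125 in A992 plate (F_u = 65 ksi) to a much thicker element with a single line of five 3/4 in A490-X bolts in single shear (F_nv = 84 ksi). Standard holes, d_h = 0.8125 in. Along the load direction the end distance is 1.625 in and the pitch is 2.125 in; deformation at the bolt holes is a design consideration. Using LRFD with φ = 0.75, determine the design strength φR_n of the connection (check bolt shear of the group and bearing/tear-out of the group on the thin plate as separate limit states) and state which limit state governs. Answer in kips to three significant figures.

Bolt shear: A_b = π·0.75²/4 = 0.4418 in²; R_n = 84 × 0.4418 × 5 × 1 = 185.6 kips → 0.75 × 185.6 = 139 kips.
Bearing (1.2 l_c t F_u ≤ 2.4 d t F_u): upper limit = 2.4·0.75·0.3125·65 = 36.56 kips.
  Edge l_c = 1.625 − 0.8125/2 = 1.219 → r_n = 29.71 kips; interior l_c = 2.125 − 0.8125 = 1.312 → r_n = 31.99 kips.
  R_n,bearing = 1·29.71 + 4·31.99 = 157.7 kips → 0.75 × 157.7 = 118 kips.
Bearing governs: 118 kips.

118 kips (bearing governs)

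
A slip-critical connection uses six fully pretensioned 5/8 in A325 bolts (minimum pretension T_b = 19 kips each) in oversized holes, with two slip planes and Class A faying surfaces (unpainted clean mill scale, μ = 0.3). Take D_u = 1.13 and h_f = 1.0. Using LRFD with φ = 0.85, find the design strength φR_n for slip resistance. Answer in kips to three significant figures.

R_n = μ · D_u · h_f · T_b · n_s · n_b = 0.3 × 1.13 × 1.0 × 19 × 2 × 6 = 77.29 kips.
Design strength φR_n = 0.85 × 77.29 = 65.7 kips.

65.7 kips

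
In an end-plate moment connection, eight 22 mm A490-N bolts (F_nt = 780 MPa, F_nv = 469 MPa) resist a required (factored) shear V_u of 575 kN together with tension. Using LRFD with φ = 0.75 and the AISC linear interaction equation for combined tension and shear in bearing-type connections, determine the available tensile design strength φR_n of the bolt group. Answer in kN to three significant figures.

1360 kN

A_b = π·22²/4 = 380.1 mm²; f_rv = 575 × 1000 / (8 × 380.1) = 189.1 MPa.
F'_nt = 1.3 F_nt − (F_nt / φF_nv) f_rv = 1.3·780 − (780/(0.75·469))·189.1 = 594.7 MPa, capped at F_nt → F'_nt = 594.7 MPa.
R_n = F'_nt · A_b · n = 594.7 × 380.1 × 8 / 1000 = 1809 kN.
Design strength φR_n = 0.75 × 1809 = 1360 kN.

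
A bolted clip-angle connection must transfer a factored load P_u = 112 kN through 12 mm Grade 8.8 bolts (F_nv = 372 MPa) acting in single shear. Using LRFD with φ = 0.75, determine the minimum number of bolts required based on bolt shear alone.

4 bolts

A_b = π·12²/4 = 113.1 mm².
Per-bolt design strength φR_n = 0.75 × 372 × 113.1 × 1 / 1000 = 31.55 kN.
n ≥ 112 / 31.55 = 3.549 → use 4 bolts.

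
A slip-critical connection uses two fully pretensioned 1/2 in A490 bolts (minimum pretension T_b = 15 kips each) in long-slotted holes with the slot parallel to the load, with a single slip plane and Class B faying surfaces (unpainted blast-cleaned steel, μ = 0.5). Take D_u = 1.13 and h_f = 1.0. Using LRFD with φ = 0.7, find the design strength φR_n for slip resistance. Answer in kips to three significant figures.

R_n = μ · D_u · h_f · T_b · n_s · n_b = 0.5 × 1.13 × 1.0 × 15 × 1 × 2 = 16.95 kips.
Design strength φR_n = 0.7 × 16.95 = 11.9 kips.

11.9 kips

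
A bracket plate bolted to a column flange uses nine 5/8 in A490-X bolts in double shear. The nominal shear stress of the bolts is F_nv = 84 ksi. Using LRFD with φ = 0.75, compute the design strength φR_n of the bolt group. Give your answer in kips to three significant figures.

A_b = π × 0.625² / 4 = 0.3068 in².
R_n = F_nv · A_b · n · n_s = 84 × 0.3068 × 9 × 2 = 463.9 kips.
Design strength φR_n = 0.75 × 463.9 = 348 kips.

348 kips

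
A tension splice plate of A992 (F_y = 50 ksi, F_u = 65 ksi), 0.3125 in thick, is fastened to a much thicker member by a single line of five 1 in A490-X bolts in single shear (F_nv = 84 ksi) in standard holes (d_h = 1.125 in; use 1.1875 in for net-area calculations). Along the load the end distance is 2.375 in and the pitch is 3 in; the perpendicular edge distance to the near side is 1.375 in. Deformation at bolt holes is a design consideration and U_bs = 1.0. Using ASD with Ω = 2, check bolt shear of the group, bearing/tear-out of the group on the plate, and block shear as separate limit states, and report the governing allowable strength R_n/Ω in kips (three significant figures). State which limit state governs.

63 kips (block shear governs)

Bolt shear: A_b = π·1²/4 = 0.7854 in²; R_n = 84 × 0.7854 × 5 × 1 = 329.9 kips → 329.9 / 2 = 165 kips.
Bearing: edge l_c = 1.812, r_n = 44.18 kips; interior l_c = 1.875, r_n = 45.7 kips; R_n = 44.18 + 4·45.7 = 227 kips → 113 kips.
Block shear: A_gv = 4.492, A_nv = 2.822, A_nt = 0.2441 in²; R_n = min(0.6F_uA_nv, 0.6F_yA_gv) + U_bs·F_u·A_nt = 125.9 kips → 63 kips.
Block shear governs: 63 kips.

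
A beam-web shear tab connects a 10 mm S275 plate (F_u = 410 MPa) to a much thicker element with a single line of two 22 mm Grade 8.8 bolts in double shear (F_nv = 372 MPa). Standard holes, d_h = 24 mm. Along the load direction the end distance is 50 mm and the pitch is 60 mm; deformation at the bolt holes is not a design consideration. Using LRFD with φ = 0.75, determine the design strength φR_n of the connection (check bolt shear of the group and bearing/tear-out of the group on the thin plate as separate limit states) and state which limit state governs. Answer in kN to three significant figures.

341 kN (bearing governs)

Bolt shear: A_b = π·22²/4 = 380.1 mm²; R_n = 372 × 380.1 × 2 × 2 / 1000 = 565.6 kN → 0.75 × 565.6 = 424 kN.
Bearing (1.5 l_c t F_u ≤ 3.0 d t F_u): upper limit = 3.0·22·10·410 / 1000 = 270.6 kN.
  Edge l_c = 50 − 24/2 = 38 → r_n = 233.7 kN; interior l_c = 60 − 24 = 36 → r_n = 221.4 kN.
  R_n,bearing = 1·233.7 + 1·221.4 = 455.1 kN → 0.75 × 455.1 = 341 kN.
Bearing governs: 341 kN.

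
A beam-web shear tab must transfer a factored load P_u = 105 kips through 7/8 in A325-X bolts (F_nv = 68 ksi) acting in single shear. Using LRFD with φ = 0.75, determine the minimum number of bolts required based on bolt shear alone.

A_b = π·0.875²/4 = 0.6013 in².
Per-bolt design strength φR_n = 0.75 × 68 × 0.6013 × 1 = 30.67 kips.
n ≥ 105 / 30.67 = 3.424 → use 4 bolts.

4 bolts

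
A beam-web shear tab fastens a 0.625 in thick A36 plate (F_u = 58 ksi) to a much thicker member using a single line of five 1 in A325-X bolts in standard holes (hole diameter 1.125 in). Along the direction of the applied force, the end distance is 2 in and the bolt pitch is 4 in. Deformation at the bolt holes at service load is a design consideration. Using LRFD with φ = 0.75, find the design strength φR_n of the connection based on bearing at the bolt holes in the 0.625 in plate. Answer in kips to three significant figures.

Per bolt r_n = 1.2 l_c t F_u ≤ 2.4 d t F_u; upper limit = 2.4 × 1 × 0.625 × 58 = 87 kips.
Edge bolt: l_c = 2 − 1.125/2 = 1.438 in → 1.2 × 1.438 × 0.625 × 58 = 62.53 → r_n = 62.53 kips.
Interior bolts: l_c = 4 − 1.125 = 2.875 in → 1.2 × 2.875 × 0.625 × 58 = 125.1 → r_n = 87 kips.
R_n = 1 × 62.53 + 4 × 87 = 410.5 kips.
Design strength φR_n = 0.75 × 410.5 = 308 kips.

308 kips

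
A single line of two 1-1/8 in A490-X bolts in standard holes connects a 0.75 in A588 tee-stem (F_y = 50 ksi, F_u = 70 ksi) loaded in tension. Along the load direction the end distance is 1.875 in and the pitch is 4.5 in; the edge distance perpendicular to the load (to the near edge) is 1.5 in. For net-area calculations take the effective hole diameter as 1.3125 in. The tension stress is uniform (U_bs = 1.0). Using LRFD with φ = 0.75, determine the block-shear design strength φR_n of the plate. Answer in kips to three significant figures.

137 kips

Shear plane L_v = 1.875 + 1·4.5 = 6.375 in; A_gv = 6.375 × 0.75 = 4.781 in².
A_nv = (6.375 − 1.5·1.3125) × 0.75 = 3.305 in².
A_nt = (1.5 − 0.5·1.3125) × 0.75 = 0.6328 in².
0.6 F_u A_nv = 138.8 kips; 0.6 F_y A_gv = 143.4 kips → shear rupture governs the shear term.
R_n = 138.8 + 1.0 × 70 × 0.6328 = 183.1 kips.
Design strength φR_n = 0.75 × 183.1 = 137 kips.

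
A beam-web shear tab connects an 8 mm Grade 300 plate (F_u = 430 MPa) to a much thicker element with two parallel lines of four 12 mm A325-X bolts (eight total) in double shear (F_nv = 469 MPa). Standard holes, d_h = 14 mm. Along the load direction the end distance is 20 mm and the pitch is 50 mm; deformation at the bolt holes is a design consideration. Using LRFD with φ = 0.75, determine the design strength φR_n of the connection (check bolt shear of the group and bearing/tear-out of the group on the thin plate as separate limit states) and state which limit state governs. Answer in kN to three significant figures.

Bolt shear: A_b = π·12²/4 = 113.1 mm²; R_n = 469 × 113.1 × 8 × 2 / 1000 = 848.7 kN → 0.75 × 848.7 = 637 kN.
Bearing (1.2 l_c t F_u ≤ 2.4 d t F_u): upper limit = 2.4·12·8·430 / 1000 = 99.07 kN.
  Edge l_c = 20 − 14/2 = 13 → r_n = 53.66 kN; interior l_c = 50 − 14 = 36 → r_n = 99.07 kN.
  R_n,bearing = 2·53.66 + 6·99.07 = 701.8 kN → 0.75 × 701.8 = 526 kN.
Bearing governs: 526 kN.

526 kN (bearing governs)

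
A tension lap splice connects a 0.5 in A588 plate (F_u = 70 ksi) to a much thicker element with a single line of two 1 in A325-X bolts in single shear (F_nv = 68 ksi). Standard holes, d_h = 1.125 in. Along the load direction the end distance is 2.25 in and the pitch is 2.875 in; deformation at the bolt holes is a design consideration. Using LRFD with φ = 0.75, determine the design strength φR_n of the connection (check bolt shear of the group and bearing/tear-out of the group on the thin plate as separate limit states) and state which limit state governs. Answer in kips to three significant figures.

Bolt shear: A_b = π·1²/4 = 0.7854 in²; R_n = 68 × 0.7854 × 2 × 1 = 106.8 kips → 0.75 × 106.8 = 80.1 kips.
Bearing (1.2 l_c t F_u ≤ 2.4 d t F_u): upper limit = 2.4·1·0.5·70 = 84 kips.
  Edge l_c = 2.25 − 1.125/2 = 1.688 → r_n = 70.88 kips; interior l_c = 2.875 − 1.125 = 1.75 → r_n = 73.5 kips.
  R_n,bearing = 1·70.88 + 1·73.5 = 144.4 kips → 0.75 × 144.4 = 108 kips.
Bolt shear governs: 80.1 kips.

80.1 kips (bolt shear governs)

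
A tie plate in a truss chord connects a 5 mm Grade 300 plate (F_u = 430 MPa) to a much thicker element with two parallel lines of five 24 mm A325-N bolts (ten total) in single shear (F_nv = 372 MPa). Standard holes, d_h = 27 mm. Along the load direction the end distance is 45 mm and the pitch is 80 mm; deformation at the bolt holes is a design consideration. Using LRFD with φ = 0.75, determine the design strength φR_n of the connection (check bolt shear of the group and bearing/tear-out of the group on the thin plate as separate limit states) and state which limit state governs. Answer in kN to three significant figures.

Bolt shear: A_b = π·24²/4 = 452.4 mm²; R_n = 372 × 452.4 × 10 × 1 / 1000 = 1683 kN → 0.75 × 1683 = 1260 kN.
Bearing (1.2 l_c t F_u ≤ 2.4 d t F_u): upper limit = 2.4·24·5·430 / 1000 = 123.8 kN.
  Edge l_c = 45 − 27/2 = 31.5 → r_n = 81.27 kN; interior l_c = 80 − 27 = 53 → r_n = 123.8 kN.
  R_n,bearing = 2·81.27 + 8·123.8 = 1153 kN → 0.75 × 1153 = 865 kN.
Bearing governs: 865 kN.

865 kN (bearing governs)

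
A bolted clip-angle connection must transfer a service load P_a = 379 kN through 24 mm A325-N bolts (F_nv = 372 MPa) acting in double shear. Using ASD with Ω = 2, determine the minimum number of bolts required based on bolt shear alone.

A_b = π·24²/4 = 452.4 mm².
Per-bolt allowable strength R_n/Ω = 372 × 452.4 × 2 / 1000 / 2 = 168.3 kN.
n ≥ 379 / 168.3 = 2.252 → use 3 bolts.

3 bolts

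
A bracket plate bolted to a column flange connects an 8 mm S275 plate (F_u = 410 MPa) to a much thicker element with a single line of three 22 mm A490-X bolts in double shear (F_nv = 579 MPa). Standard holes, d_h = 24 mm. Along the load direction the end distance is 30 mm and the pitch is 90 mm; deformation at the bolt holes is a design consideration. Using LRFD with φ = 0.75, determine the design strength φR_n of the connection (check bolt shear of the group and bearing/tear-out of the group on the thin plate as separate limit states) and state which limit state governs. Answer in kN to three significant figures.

313 kN (bearing governs)

Bolt shear: A_b = π·22²/4 = 380.1 mm²; R_n = 579 × 380.1 × 3 × 2 / 1000 = 1321 kN → 0.75 × 1321 = 990 kN.
Bearing (1.2 l_c t F_u ≤ 2.4 d t F_u): upper limit = 2.4·22·8·410 / 1000 = 173.2 kN.
  Edge l_c = 30 − 24/2 = 18 → r_n = 70.85 kN; interior l_c = 90 − 24 = 66 → r_n = 173.2 kN.
  R_n,bearing = 1·70.85 + 2·173.2 = 417.2 kN → 0.75 × 417.2 = 313 kN.
Bearing governs: 313 kN.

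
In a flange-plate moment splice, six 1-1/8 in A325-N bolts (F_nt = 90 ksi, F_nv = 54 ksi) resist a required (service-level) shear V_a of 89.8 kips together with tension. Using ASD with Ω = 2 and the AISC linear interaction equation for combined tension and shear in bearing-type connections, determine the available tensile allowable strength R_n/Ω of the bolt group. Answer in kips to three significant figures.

199 kips

A_b = π·1.125²/4 = 0.994 in²; f_rv = 89.8 / (6 × 0.994) = 15.06 ksi.
F'_nt = 1.3 F_nt − (Ω F_nt / F_nv) f_rv = 1.3·90 − (2·90/54)·15.06 = 66.81 ksi, capped at F_nt → F'_nt = 66.81 ksi.
R_n = F'_nt · A_b · n = 66.81 × 0.994 × 6 = 398.5 kips.
Allowable strength R_n/Ω = 398.5 / 2 = 199 kips.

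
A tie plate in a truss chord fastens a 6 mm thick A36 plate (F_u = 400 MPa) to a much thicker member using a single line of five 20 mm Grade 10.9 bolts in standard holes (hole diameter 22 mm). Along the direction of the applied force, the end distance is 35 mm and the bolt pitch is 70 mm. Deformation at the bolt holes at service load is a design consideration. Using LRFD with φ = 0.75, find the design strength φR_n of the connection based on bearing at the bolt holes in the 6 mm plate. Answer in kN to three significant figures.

397 kN

Per bolt r_n = 1.2 l_c t F_u ≤ 2.4 d t F_u; upper limit = 2.4 × 20 × 6 × 400 / 1000 = 115.2 kN.
Edge bolt: l_c = 35 − 22/2 = 24 mm → 1.2 × 24 × 6 × 400 / 1000 = 69.12 → r_n = 69.12 kN.
Interior bolts: l_c = 70 − 22 = 48 mm → 1.2 × 48 × 6 × 400 / 1000 = 138.2 → r_n = 115.2 kN.
R_n = 1 × 69.12 + 4 × 115.2 = 529.9 kN.
Design strength φR_n = 0.75 × 529.9 = 397 kN.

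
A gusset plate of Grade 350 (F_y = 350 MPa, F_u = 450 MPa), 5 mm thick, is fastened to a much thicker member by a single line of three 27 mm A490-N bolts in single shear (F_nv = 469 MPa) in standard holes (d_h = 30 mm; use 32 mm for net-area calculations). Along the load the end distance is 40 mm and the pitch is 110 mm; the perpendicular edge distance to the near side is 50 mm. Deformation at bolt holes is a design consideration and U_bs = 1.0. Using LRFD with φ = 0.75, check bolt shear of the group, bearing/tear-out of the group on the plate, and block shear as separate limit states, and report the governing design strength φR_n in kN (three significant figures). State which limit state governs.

240 kN (block shear governs)

Bolt shear: A_b = π·27²/4 = 572.6 mm²; R_n = 469 × 572.6 × 3 × 1 / 1000 = 805.6 kN → 0.75 × 805.6 = 604 kN.
Bearing: edge l_c = 25, r_n = 67.5 kN; interior l_c = 80, r_n = 145.8 kN; R_n = 67.5 + 2·145.8 = 359.1 kN → 269 kN.
Block shear: A_gv = 1300, A_nv = 900, A_nt = 170 mm²; R_n = min(0.6F_uA_nv, 0.6F_yA_gv) + U_bs·F_u·A_nt = 319.5 kN → 240 kN.
Block shear governs: 240 kN.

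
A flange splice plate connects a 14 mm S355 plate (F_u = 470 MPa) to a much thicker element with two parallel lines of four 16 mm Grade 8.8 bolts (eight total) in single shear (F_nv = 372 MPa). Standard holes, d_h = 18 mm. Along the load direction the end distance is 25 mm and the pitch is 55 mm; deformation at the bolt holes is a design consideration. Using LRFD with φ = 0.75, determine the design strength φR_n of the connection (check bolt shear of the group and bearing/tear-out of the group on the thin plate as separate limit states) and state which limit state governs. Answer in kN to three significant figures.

Bolt shear: A_b = π·16²/4 = 201.1 mm²; R_n = 372 × 201.1 × 8 × 1 / 1000 = 598.4 kN → 0.75 × 598.4 = 449 kN.
Bearing (1.2 l_c t F_u ≤ 2.4 d t F_u): upper limit = 2.4·16·14·470 / 1000 = 252.7 kN.
  Edge l_c = 25 − 18/2 = 16 → r_n = 126.3 kN; interior l_c = 55 − 18 = 37 → r_n = 252.7 kN.
  R_n,bearing = 2·126.3 + 6·252.7 = 1769 kN → 0.75 × 1769 = 1330 kN.
Bolt shear governs: 449 kN.

449 kN (bolt shear governs)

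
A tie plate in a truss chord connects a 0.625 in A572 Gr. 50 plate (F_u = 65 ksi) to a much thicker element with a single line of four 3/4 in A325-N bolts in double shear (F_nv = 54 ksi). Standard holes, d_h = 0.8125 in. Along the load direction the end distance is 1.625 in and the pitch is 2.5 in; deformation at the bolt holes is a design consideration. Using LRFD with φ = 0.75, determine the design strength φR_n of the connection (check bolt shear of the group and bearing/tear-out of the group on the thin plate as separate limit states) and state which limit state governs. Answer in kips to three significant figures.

Bolt shear: A_b = π·0.75²/4 = 0.4418 in²; R_n = 54 × 0.4418 × 4 × 2 = 190.9 kips → 0.75 × 190.9 = 143 kips.
Bearing (1.2 l_c t F_u ≤ 2.4 d t F_u): upper limit = 2.4·0.75·0.625·65 = 73.12 kips.
  Edge l_c = 1.625 − 0.8125/2 = 1.219 → r_n = 59.41 kips; interior l_c = 2.5 − 0.8125 = 1.688 → r_n = 73.12 kips.
  R_n,bearing = 1·59.41 + 3·73.12 = 278.8 kips → 0.75 × 278.8 = 209 kips.
Bolt shear governs: 143 kips.

143 kips (bolt shear governs)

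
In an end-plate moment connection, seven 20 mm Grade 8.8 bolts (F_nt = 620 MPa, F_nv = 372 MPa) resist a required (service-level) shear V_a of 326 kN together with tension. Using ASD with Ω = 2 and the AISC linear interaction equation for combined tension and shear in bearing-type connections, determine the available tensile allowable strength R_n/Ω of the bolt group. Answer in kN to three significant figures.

A_b = π·20²/4 = 314.2 mm²; f_rv = 326 × 1000 / (7 × 314.2) = 148.2 MPa.
F'_nt = 1.3 F_nt − (Ω F_nt / F_nv) f_rv = 1.3·620 − (2·620/372)·148.2 = 311.9 MPa, capped at F_nt → F'_nt = 311.9 MPa.
R_n = F'_nt · A_b · n = 311.9 × 314.2 × 7 / 1000 = 685.8 kN.
Allowable strength R_n/Ω = 685.8 / 2 = 343 kN.

343 kN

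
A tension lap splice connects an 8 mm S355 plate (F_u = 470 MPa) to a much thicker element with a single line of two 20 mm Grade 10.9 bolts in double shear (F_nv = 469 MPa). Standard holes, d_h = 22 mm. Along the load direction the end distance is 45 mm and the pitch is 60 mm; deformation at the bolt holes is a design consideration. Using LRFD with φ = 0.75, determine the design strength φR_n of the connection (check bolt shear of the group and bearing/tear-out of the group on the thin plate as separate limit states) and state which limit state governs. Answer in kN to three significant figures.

Bolt shear: A_b = π·20²/4 = 314.2 mm²; R_n = 469 × 314.2 × 2 × 2 / 1000 = 589.4 kN → 0.75 × 589.4 = 442 kN.
Bearing (1.2 l_c t F_u ≤ 2.4 d t F_u): upper limit = 2.4·20·8·470 / 1000 = 180.5 kN.
  Edge l_c = 45 − 22/2 = 34 → r_n = 153.4 kN; interior l_c = 60 − 22 = 38 → r_n = 171.5 kN.
  R_n,bearing = 1·153.4 + 1·171.5 = 324.9 kN → 0.75 × 324.9 = 244 kN.
Bearing governs: 244 kN.

244 kN (bearing governs)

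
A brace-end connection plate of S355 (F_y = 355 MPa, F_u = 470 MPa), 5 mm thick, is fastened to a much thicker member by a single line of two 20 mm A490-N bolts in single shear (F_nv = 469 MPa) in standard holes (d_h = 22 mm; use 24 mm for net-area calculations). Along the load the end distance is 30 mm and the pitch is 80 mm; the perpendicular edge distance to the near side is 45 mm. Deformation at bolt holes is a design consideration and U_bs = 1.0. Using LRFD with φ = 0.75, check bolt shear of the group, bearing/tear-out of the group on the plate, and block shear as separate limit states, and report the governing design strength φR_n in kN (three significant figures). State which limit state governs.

Bolt shear: A_b = π·20²/4 = 314.2 mm²; R_n = 469 × 314.2 × 2 × 1 / 1000 = 294.7 kN → 0.75 × 294.7 = 221 kN.
Bearing: edge l_c = 19, r_n = 53.58 kN; interior l_c = 58, r_n = 112.8 kN; R_n = 53.58 + 1·112.8 = 166.4 kN → 125 kN.
Block shear: A_gv = 550, A_nv = 370, A_nt = 165 mm²; R_n = min(0.6F_uA_nv, 0.6F_yA_gv) + U_bs·F_u·A_nt = 181.9 kN → 136 kN.
Bearing governs: 125 kN.

125 kN (bearing governs)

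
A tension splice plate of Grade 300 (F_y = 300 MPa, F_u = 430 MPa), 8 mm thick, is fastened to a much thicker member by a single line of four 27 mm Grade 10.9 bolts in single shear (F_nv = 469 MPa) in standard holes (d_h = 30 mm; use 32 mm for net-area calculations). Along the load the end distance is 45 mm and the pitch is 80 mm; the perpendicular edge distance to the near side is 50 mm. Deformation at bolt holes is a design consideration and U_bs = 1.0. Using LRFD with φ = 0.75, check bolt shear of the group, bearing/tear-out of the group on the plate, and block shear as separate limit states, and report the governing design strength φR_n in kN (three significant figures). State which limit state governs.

356 kN (block shear governs)

Bolt shear: A_b = π·27²/4 = 572.6 mm²; R_n = 469 × 572.6 × 4 × 1 / 1000 = 1074 kN → 0.75 × 1074 = 806 kN.
Bearing: edge l_c = 30, r_n = 123.8 kN; interior l_c = 50, r_n = 206.4 kN; R_n = 123.8 + 3·206.4 = 743 kN → 557 kN.
Block shear: A_gv = 2280, A_nv = 1384, A_nt = 272 mm²; R_n = min(0.6F_uA_nv, 0.6F_yA_gv) + U_bs·F_u·A_nt = 474 kN → 356 kN.
Block shear governs: 356 kN.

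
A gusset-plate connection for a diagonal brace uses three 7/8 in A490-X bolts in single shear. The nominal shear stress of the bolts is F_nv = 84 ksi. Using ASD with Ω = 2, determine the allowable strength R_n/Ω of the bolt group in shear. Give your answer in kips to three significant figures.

75.8 kips

A_b = π × 0.875² / 4 = 0.6013 in².
R_n = F_nv · A_b · n · n_s = 84 × 0.6013 × 3 × 1 = 151.5 kips.
Allowable strength R_n/Ω = 151.5 / 2 = 75.8 kips.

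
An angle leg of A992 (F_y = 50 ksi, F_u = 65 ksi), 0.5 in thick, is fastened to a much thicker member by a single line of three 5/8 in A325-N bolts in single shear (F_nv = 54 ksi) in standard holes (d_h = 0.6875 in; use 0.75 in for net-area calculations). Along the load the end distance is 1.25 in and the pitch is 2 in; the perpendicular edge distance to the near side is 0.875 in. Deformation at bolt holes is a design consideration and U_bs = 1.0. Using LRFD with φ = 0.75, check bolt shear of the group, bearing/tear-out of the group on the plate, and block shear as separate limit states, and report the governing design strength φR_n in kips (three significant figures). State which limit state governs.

37.3 kips (bolt shear governs)

Bolt shear: A_b = π·0.625²/4 = 0.3068 in²; R_n = 54 × 0.3068 × 3 × 1 = 49.7 kips → 0.75 × 49.7 = 37.3 kips.
Bearing: edge l_c = 0.9062, r_n = 35.34 kips; interior l_c = 1.312, r_n = 48.75 kips; R_n = 35.34 + 2·48.75 = 132.8 kips → 99.6 kips.
Block shear: A_gv = 2.625, A_nv = 1.688, A_nt = 0.25 in²; R_n = min(0.6F_uA_nv, 0.6F_yA_gv) + U_bs·F_u·A_nt = 82.06 kips → 61.5 kips.
Bolt shear governs: 37.3 kips.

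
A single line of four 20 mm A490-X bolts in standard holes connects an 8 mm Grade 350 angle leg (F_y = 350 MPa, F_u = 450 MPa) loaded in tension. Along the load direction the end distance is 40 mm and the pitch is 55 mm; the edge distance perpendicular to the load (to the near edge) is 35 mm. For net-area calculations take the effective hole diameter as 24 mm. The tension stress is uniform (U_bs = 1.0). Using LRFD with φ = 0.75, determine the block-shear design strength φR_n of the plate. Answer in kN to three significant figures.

258 kN

Shear plane L_v = 40 + 3·55 = 205 mm; A_gv = 205 × 8 = 1640 mm².
A_nv = (205 − 3.5·24) × 8 = 968 mm².
A_nt = (35 − 0.5·24) × 8 = 184 mm².
0.6 F_u A_nv = 261.4 kN; 0.6 F_y A_gv = 344.4 kN → shear rupture governs the shear term.
R_n = 261.4 + 1.0 × 450 × 184 / 1000 = 344.2 kN.
Design strength φR_n = 0.75 × 344.2 = 258 kN.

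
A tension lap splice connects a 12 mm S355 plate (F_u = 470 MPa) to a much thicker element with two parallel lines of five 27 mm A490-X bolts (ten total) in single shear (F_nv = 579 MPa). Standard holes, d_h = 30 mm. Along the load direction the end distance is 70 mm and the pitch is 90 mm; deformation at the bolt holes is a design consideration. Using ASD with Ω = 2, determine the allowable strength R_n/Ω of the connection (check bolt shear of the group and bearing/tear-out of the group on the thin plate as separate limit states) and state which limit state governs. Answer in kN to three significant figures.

Bolt shear: A_b = π·27²/4 = 572.6 mm²; R_n = 579 × 572.6 × 10 × 1 / 1000 = 3315 kN → 3315 / 2 = 1660 kN.
Bearing (1.2 l_c t F_u ≤ 2.4 d t F_u): upper limit = 2.4·27·12·470 / 1000 = 365.5 kN.
  Edge l_c = 70 − 30/2 = 55 → r_n = 365.5 kN; interior l_c = 90 − 30 = 60 → r_n = 365.5 kN.
  R_n,bearing = 2·365.5 + 8·365.5 = 3655 kN → 3655 / 2 = 1830 kN.
Bolt shear governs: 1660 kN.

1660 kN (bolt shear governs)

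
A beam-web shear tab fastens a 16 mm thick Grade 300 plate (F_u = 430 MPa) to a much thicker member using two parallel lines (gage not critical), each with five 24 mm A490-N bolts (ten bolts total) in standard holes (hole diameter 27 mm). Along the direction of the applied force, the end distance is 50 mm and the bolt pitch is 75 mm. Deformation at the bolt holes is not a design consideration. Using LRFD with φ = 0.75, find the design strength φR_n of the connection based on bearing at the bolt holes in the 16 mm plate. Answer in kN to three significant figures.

Per bolt r_n = 1.5 l_c t F_u ≤ 3.0 d t F_u; upper limit = 3.0 × 24 × 16 × 430 / 1000 = 495.4 kN.
Edge bolt: l_c = 50 − 27/2 = 36.5 mm → 1.5 × 36.5 × 16 × 430 / 1000 = 376.7 → r_n = 376.7 kN.
Interior bolts: l_c = 75 − 27 = 48 mm → 1.5 × 48 × 16 × 430 / 1000 = 495.4 → r_n = 495.4 kN.
R_n = 2 × 376.7 + 8 × 495.4 = 4716 kN.
Design strength φR_n = 0.75 × 4716 = 3540 kN.

3540 kN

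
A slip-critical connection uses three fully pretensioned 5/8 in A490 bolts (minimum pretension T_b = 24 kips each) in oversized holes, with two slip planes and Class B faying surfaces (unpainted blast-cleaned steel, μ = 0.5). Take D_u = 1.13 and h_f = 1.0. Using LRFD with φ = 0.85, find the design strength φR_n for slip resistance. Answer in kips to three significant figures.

R_n = μ · D_u · h_f · T_b · n_s · n_b = 0.5 × 1.13 × 1.0 × 24 × 2 × 3 = 81.36 kips.
Design strength φR_n = 0.85 × 81.36 = 69.2 kips.

69.2 kips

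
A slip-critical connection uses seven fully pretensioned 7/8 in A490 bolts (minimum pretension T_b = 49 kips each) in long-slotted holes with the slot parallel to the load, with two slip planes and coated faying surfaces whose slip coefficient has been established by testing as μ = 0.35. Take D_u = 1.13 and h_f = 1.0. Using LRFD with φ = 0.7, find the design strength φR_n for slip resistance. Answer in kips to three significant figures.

R_n = μ · D_u · h_f · T_b · n_s · n_b = 0.35 × 1.13 × 1.0 × 49 × 2 × 7 = 271.3 kips.
Design strength φR_n = 0.7 × 271.3 = 190 kips.

190 kips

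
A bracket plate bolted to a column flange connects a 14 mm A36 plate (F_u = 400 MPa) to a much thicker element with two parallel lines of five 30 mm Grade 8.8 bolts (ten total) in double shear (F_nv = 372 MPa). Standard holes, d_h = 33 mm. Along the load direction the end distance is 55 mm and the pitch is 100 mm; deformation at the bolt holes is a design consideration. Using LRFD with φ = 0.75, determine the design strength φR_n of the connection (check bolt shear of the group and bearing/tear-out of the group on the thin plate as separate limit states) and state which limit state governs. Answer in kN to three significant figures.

Bolt shear: A_b = π·30²/4 = 706.9 mm²; R_n = 372 × 706.9 × 10 × 2 / 1000 = 5259 kN → 0.75 × 5259 = 3940 kN.
Bearing (1.2 l_c t F_u ≤ 2.4 d t F_u): upper limit = 2.4·30·14·400 / 1000 = 403.2 kN.
  Edge l_c = 55 − 33/2 = 38.5 → r_n = 258.7 kN; interior l_c = 100 − 33 = 67 → r_n = 403.2 kN.
  R_n,bearing = 2·258.7 + 8·403.2 = 3743 kN → 0.75 × 3743 = 2810 kN.
Bearing governs: 2810 kN.

2810 kN (bearing governs)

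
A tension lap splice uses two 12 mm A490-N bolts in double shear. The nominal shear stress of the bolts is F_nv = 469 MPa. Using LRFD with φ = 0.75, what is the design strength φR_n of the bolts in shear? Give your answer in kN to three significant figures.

159 kN

A_b = π × 12² / 4 = 113.1 mm².
R_n = F_nv · A_b · n · n_s = 469 × 113.1 × 2 × 2 / 1000 = 212.2 kN.
Design strength φR_n = 0.75 × 212.2 = 159 kN.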